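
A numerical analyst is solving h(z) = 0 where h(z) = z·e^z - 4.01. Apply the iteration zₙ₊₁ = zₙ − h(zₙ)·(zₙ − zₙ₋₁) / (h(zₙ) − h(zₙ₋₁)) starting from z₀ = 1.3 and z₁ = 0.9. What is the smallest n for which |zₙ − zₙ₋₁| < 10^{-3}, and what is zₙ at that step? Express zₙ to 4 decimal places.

h(1.3) = 0.760086, h(0.9) = -1.796357
z₂ = 0.900000 − (-1.796357)·(-0.400000)/(-2.556443) = 1.181071;  |Δ| = 0.281071
h(1.181071) = -0.162232
z₃ = 1.181071 − (-0.162232)·(0.281071)/(1.634126) = 1.208975;  |Δ| = 0.027904
h(1.208975) = 0.040128
z₄ = 1.208975 − 0.040128·(0.027904)/(0.202360) = 1.203442;  |Δ| = 0.005533
h(1.203442) = -0.000656
z₅ = 1.203442 − (-0.000656)·(-0.005533)/(-0.040784) = 1.203531;  |Δ| = 0.000089
|z₅ − z₄| = 0.000089 < 10^{-3}

n = 5, zₙ = 1.2035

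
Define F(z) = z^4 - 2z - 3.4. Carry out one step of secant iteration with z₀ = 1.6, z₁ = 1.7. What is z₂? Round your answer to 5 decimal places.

1.60290

F(1.6) = -0.0464000, F(1.7) = 1.5521000
z₂ = 1.7000000 − 1.5521000·(1.7000000 − 1.6000000) / (1.5521000 − (-0.0464000)) = 1.7000000 − (0.1552100)/(1.5985000) = 1.6029027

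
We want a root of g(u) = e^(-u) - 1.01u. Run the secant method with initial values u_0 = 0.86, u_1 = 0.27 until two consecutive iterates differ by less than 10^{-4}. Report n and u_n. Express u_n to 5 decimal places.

g(0.86) = -0.4454379, g(0.27) = 0.4906795
u_2 = 0.2700000 − 0.4906795·(-0.5900000)/(0.9361174) = 0.5792570;  |Δ| = 0.3092570
g(0.5792570) = -0.0247351
u_3 = 0.5792570 − (-0.0247351)·(0.3092570)/(-0.5154146) = 0.5644156;  |Δ| = 0.0148415
g(0.5644156) = -0.0013673
u_4 = 0.5644156 − (-0.0013673)·(-0.0148415)/(0.0233678) = 0.5635472;  |Δ| = 0.0008684
g(0.5635472) = 0.0000039
u_5 = 0.5635472 − 0.0000039·(-0.0008684)/(0.0013712) = 0.5635496;  |Δ| = 0.0000024
|u_5 − u_4| = 0.0000024 < 10^{-4}

n = 5, u_n = 0.56355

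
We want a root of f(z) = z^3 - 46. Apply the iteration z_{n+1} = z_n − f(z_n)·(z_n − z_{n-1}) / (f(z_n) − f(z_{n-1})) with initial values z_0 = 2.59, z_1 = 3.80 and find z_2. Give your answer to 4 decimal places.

3.5137

f(2.59) = -28.626021, f(3.80) = 8.872000
z_2 = 3.800000 − 8.872000·(3.800000 − 2.590000) / (8.872000 − (-28.626021)) = 3.800000 − (10.735120)/(37.498021) = 3.513715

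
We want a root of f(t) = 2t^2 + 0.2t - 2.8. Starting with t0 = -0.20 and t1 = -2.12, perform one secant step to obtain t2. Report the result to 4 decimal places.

-0.8216

f(-0.20) = -2.760000, f(-2.12) = 5.764800
t2 = -2.120000 − 5.764800·(-2.120000 − (-0.200000)) / (5.764800 − (-2.760000)) = -2.120000 − (-11.068416)/(8.524800) = -0.821622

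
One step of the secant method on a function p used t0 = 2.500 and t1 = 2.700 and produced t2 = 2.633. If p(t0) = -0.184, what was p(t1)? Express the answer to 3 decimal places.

0.093

The secant line through (2.500, -0.184) and (2.700, p(t1)) crosses zero at t2 = 2.633.
So (2.500, -0.184), (2.700, p(t1)), (2.633, 0) are collinear:
p(t1) = -0.184 · (2.700 − 2.633) / (2.500 − 2.633) = -0.184 · (0.06700)/(-0.13300) = 0.09269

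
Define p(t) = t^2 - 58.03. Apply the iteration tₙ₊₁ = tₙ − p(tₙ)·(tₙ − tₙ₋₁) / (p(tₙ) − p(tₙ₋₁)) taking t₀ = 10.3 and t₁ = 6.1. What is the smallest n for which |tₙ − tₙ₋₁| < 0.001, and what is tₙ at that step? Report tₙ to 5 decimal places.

n = 5, tₙ = 7.61774

p(10.3) = 48.0600000, p(6.1) = -20.8200000
t₂ = 6.1000000 − (-20.8200000)·(-4.2000000)/(-68.8800000) = 7.3695122;  |Δ| = 1.2695122
p(7.3695122) = -3.7202900
t₃ = 7.3695122 − (-3.7202900)·(1.2695122)/(17.0997100) = 7.6457130;  |Δ| = 0.2762008
p(7.6457130) = 0.4269272
t₄ = 7.6457130 − 0.4269272·(0.2762008)/(4.1472172) = 7.6172800;  |Δ| = 0.0284330
p(7.6172800) = -0.0070448
t₅ = 7.6172800 − (-0.0070448)·(-0.0284330)/(-0.4339719) = 7.6177416;  |Δ| = 0.0004616
|t₅ − t₄| = 0.0004616 < 0.001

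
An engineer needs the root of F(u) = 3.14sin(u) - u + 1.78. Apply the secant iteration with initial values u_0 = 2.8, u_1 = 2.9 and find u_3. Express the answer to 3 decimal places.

2.808

F(2.8) = 0.03186, F(2.9) = -0.36876
u_2 = 2.90000 − (-0.36876)·(2.90000 − 2.80000) / (-0.36876 − 0.03186) = 2.90000 − (-0.03688)/(-0.40062) = 2.80795
F(2.80795) = 0.00035
u_3 = 2.80795 − 0.00035·(2.80795 − 2.90000) / (0.00035 − (-0.36876)) = 2.80795 − (-0.00003)/(0.36910) = 2.80804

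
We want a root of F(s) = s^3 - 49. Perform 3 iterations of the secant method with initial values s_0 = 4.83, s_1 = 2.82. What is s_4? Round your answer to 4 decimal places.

F(4.83) = 63.678587, F(2.82) = -26.574232
s_2 = 2.820000 − (-26.574232)·(2.820000 − 4.830000) / (-26.574232 − 63.678587) = 2.820000 − (53.414206)/(-90.252819) = 3.411829
F(3.411829) = -9.284353
s_3 = 3.411829 − (-9.284353)·(3.411829 − 2.820000) / (-9.284353 − (-26.574232)) = 3.411829 − (-5.494746)/(17.289879) = 3.729630
F(3.729630) = 2.879674
s_4 = 3.729630 − 2.879674·(3.729630 − 3.411829) / (2.879674 − (-9.284353)) = 3.729630 − (0.915164)/(12.164027) = 3.654395

3.6544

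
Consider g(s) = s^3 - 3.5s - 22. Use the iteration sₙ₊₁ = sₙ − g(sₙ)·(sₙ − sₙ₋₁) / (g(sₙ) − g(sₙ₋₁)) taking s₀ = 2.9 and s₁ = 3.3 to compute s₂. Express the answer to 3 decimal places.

3.206

g(2.9) = -7.76100, g(3.3) = 2.38700
s₂ = 3.30000 − 2.38700·(3.30000 − 2.90000) / (2.38700 − (-7.76100)) = 3.30000 − (0.95480)/(10.14800) = 3.20591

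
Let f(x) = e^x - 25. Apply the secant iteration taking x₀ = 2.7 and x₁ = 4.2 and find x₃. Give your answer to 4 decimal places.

f(2.7) = -10.120268, f(4.2) = 41.686331
x₂ = 4.200000 − 41.686331·(4.200000 − 2.700000) / (41.686331 − (-10.120268)) = 4.200000 − (62.529497)/(51.806599) = 2.993021
f(2.993021) = -5.054159
x₃ = 2.993021 − (-5.054159)·(2.993021 − 4.200000) / (-5.054159 − 41.686331) = 2.993021 − (6.100266)/(-46.740490) = 3.123534

3.1235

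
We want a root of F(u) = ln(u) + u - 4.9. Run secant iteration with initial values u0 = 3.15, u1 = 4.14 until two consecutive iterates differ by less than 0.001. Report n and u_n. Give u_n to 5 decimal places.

F(3.15) = -0.6025975, F(4.14) = 0.6606958
u2 = 4.1400000 − 0.6606958·(0.9900000)/(1.2632933) = 3.6222352;  |Δ| = 0.5177648
F(3.6222352) = 0.0093265
u3 = 3.6222352 − 0.0093265·(-0.5177648)/(-0.6513693) = 3.6148217;  |Δ| = 0.0074135
F(3.6148217) = -0.0001358
u4 = 3.6148217 − (-0.0001358)·(-0.0074135)/(-0.0094623) = 3.6149281;  |Δ| = 0.0001064
|u4 − u3| = 0.0001064 < 0.001

n = 4, u_n = 3.61493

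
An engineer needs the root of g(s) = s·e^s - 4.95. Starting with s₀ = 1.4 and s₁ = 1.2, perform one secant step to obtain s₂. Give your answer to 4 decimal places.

g(1.4) = 0.727280, g(1.2) = -0.965860
s₂ = 1.200000 − (-0.965860)·(1.200000 − 1.400000) / (-0.965860 − 0.727280) = 1.200000 − (0.193172)/(-1.693140) = 1.314091

1.3141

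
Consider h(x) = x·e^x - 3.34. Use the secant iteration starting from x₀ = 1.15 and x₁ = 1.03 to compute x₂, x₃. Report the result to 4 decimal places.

1.1031, 1.1057

h(1.15) = 0.291922, h(1.03) = -0.454902
x₂ = 1.030000 − (-0.454902)·(1.030000 − 1.150000) / (-0.454902 − 0.291922) = 1.030000 − (0.054588)/(-0.746824) = 1.103094
h(1.103094) = -0.015854
x₃ = 1.103094 − (-0.015854)·(1.103094 − 1.030000) / (-0.015854 − (-0.454902)) = 1.103094 − (-0.001159)/(0.439048) = 1.105733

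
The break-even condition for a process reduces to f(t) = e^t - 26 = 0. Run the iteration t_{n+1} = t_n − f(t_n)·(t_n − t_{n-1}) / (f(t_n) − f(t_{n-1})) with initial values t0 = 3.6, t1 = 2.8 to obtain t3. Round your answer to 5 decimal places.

3.27781

f(3.6) = 10.5982344, f(2.8) = -9.5553532
t2 = 2.8000000 − (-9.5553532)·(2.8000000 − 3.6000000) / (-9.5553532 − 10.5982344) = 2.8000000 − (7.6442826)/(-20.1535877) = 3.1793013
f(3.1793013) = -1.9700414
t3 = 3.1793013 − (-1.9700414)·(3.1793013 − 2.8000000) / (-1.9700414 − (-9.5553532)) = 3.1793013 − (-0.7472393)/(7.5853119) = 3.2778127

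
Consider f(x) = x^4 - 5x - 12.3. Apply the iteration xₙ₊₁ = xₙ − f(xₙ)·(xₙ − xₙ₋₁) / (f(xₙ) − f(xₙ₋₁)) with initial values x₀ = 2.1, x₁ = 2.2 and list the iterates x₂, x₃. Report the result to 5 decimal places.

f(2.1) = -3.3519000, f(2.2) = 0.1256000
x₂ = 2.2000000 − 0.1256000·(2.2000000 − 2.1000000) / (0.1256000 − (-3.3519000)) = 2.2000000 − (0.0125600)/(3.4775000) = 2.1963882
f(2.1963882) = -0.0097960
x₃ = 2.1963882 − (-0.0097960)·(2.1963882 − 2.2000000) / (-0.0097960 − 0.1256000) = 2.1963882 − (0.0000354)/(-0.1353960) = 2.1966495

2.19639, 2.19665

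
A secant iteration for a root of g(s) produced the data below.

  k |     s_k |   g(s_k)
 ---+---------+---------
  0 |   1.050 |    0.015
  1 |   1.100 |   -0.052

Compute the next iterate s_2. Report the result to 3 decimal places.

s_2 = 1.100 − (-0.052)·(1.100 − 1.050) / (-0.052 − 0.015)
   = 1.100 − (-0.00260)/(-0.06700) = 1.06119

1.061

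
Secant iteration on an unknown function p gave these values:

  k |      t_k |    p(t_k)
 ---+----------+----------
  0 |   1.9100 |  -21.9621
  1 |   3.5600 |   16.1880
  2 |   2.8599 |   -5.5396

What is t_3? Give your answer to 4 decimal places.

t_3 = 2.8599 − (-5.5396)·(2.8599 − 3.5600) / (-5.5396 − 16.1880)
   = 2.8599 − (3.878274)/(-21.727600) = 3.038395

3.0384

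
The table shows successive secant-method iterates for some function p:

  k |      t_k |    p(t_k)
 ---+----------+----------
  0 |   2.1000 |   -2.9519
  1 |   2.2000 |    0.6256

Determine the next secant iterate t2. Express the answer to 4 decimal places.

2.1825

t2 = 2.2000 − 0.6256·(2.2000 − 2.1000) / (0.6256 − (-2.9519))
   = 2.2000 − (0.062560)/(3.577500) = 2.182513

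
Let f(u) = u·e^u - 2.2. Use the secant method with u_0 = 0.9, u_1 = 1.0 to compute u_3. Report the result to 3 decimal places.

f(0.9) = 0.01364, f(1.0) = 0.51828
u_2 = 1.00000 − 0.51828·(1.00000 − 0.90000) / (0.51828 − 0.01364) = 1.00000 − (0.05183)/(0.50464) = 0.89730
f(0.89730) = 0.00103
u_3 = 0.89730 − 0.00103·(0.89730 − 1.00000) / (0.00103 − 0.51828) = 0.89730 − (-0.00011)/(-0.51725) = 0.89709

0.897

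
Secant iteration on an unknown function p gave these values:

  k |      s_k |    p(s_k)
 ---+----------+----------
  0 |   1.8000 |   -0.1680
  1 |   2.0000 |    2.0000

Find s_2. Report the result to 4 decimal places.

s_2 = 2.0000 − 2.0000·(2.0000 − 1.8000) / (2.0000 − (-0.1680))
   = 2.0000 − (0.400000)/(2.168000) = 1.815498

1.8155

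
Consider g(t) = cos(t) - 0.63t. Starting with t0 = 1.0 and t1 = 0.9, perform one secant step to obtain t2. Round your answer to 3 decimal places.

0.938

g(1.0) = -0.08970, g(0.9) = 0.05461
t2 = 0.90000 − 0.05461·(0.90000 − 1.00000) / (0.05461 − (-0.08970)) = 0.90000 − (-0.00546)/(0.14431) = 0.93784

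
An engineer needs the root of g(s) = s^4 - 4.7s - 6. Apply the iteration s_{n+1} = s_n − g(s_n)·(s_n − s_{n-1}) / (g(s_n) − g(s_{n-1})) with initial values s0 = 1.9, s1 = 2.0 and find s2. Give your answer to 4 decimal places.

g(1.9) = -1.897900, g(2.0) = 0.600000
s2 = 2.000000 − 0.600000·(2.000000 − 1.900000) / (0.600000 − (-1.897900)) = 2.000000 − (0.060000)/(2.497900) = 1.975980

1.9760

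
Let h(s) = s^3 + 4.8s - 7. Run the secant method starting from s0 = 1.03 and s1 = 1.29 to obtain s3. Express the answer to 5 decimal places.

h(1.03) = -0.9632730, h(1.29) = 1.3386890
s2 = 1.2900000 − 1.3386890·(1.2900000 − 1.0300000) / (1.3386890 − (-0.9632730)) = 1.2900000 − (0.3480591)/(2.3019620) = 1.1387989
h(1.1387989) = -0.0568990
s3 = 1.1387989 − (-0.0568990)·(1.1387989 − 1.2900000) / (-0.0568990 − 1.3386890) = 1.1387989 − (0.0086032)/(-1.3955880) = 1.1449635

1.14496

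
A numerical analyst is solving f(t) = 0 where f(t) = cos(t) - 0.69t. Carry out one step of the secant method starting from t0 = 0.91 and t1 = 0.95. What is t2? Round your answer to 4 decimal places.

f(0.91) = -0.014154, f(0.95) = -0.073817
t2 = 0.950000 − (-0.073817)·(0.950000 − 0.910000) / (-0.073817 − (-0.014154)) = 0.950000 − (-0.002953)/(-0.059663) = 0.900510

0.9005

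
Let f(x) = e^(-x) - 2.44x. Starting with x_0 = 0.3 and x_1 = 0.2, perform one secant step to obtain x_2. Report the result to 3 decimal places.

0.303

f(0.3) = 0.00882, f(0.2) = 0.33073
x_2 = 0.20000 − 0.33073·(0.20000 − 0.30000) / (0.33073 − 0.00882) = 0.20000 − (-0.03307)/(0.32191) = 0.30274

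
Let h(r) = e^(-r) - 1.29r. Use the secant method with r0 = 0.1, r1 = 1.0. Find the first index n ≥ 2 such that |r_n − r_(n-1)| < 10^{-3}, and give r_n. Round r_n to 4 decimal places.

h(0.1) = 0.775837, h(1.0) = -0.922121
r2 = 1.000000 − (-0.922121)·(0.900000)/(-1.697958) = 0.511231;  |Δ| = 0.488769
h(0.511231) = -0.059732
r3 = 0.511231 − (-0.059732)·(-0.488769)/(0.862389) = 0.477378;  |Δ| = 0.033854
h(0.477378) = 0.004591
r4 = 0.477378 − 0.004591·(-0.033854)/(0.064323) = 0.479794;  |Δ| = 0.002416
h(0.479794) = -0.000023
r5 = 0.479794 − (-0.000023)·(0.002416)/(-0.004614) = 0.479782;  |Δ| = 0.000012
|r5 − r4| = 0.000012 < 10^{-3}

n = 5, r_n = 0.4798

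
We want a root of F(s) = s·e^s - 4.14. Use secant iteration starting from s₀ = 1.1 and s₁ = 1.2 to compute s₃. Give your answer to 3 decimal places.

F(1.1) = -0.83542, F(1.2) = -0.15586
s₂ = 1.20000 − (-0.15586)·(1.20000 − 1.10000) / (-0.15586 − (-0.83542)) = 1.20000 − (-0.01559)/(0.67956) = 1.22294
F(1.22294) = 0.01449
s₃ = 1.22294 − 0.01449·(1.22294 − 1.20000) / (0.01449 − (-0.15586)) = 1.22294 − (0.00033)/(0.17035) = 1.22098

1.221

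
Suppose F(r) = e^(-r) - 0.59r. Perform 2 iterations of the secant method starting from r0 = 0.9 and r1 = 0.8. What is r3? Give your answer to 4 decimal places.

0.7783

F(0.9) = -0.124430, F(0.8) = -0.022671
r2 = 0.800000 − (-0.022671)·(0.800000 − 0.900000) / (-0.022671 − (-0.124430)) = 0.800000 − (0.002267)/(0.101759) = 0.777721
F(0.777721) = 0.000597
r3 = 0.777721 − 0.000597·(0.777721 − 0.800000) / (0.000597 − (-0.022671)) = 0.777721 − (-0.000013)/(0.023268) = 0.778292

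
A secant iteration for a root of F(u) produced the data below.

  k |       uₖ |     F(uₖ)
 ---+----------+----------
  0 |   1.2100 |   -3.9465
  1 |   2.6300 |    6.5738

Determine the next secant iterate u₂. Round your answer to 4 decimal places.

u₂ = 2.6300 − 6.5738·(2.6300 − 1.2100) / (6.5738 − (-3.9465))
   = 2.6300 − (9.334796)/(10.520300) = 1.742687

1.7427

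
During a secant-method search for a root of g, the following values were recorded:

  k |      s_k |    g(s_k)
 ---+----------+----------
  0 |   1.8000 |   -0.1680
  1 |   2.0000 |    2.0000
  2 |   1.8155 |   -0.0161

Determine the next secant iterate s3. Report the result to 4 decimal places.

1.8170

s3 = 1.8155 − (-0.0161)·(1.8155 − 2.0000) / (-0.0161 − 2.0000)
   = 1.8155 − (0.002970)/(-2.016100) = 1.816973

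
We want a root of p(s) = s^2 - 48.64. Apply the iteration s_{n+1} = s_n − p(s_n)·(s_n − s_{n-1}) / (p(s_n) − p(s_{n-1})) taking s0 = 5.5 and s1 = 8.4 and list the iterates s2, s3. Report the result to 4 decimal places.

p(5.5) = -18.390000, p(8.4) = 21.920000
s2 = 8.400000 − 21.920000·(8.400000 − 5.500000) / (21.920000 − (-18.390000)) = 8.400000 − (63.568000)/(40.310000) = 6.823022
p(6.823022) = -2.086376
s3 = 6.823022 − (-2.086376)·(6.823022 − 8.400000) / (-2.086376 − 21.920000) = 6.823022 − (3.290171)/(-24.006376) = 6.960076

6.8230, 6.9601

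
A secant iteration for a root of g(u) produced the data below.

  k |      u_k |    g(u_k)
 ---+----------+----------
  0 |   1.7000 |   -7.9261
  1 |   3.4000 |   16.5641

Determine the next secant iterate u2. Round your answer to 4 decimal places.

u2 = 3.4000 − 16.5641·(3.4000 − 1.7000) / (16.5641 − (-7.9261))
   = 3.4000 − (28.158970)/(24.490200) = 2.250194

2.2502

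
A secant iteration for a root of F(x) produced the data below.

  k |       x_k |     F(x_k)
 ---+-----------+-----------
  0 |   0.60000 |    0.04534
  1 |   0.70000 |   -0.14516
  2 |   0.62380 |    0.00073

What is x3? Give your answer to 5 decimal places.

x3 = 0.62380 − 0.00073·(0.62380 − 0.70000) / (0.00073 − (-0.14516))
   = 0.62380 − (-0.0000556)/(0.1458900) = 0.6241813

0.62418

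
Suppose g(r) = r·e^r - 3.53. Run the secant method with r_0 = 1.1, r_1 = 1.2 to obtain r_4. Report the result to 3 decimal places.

1.135

g(1.1) = -0.22542, g(1.2) = 0.45414
r_2 = 1.20000 − 0.45414·(1.20000 − 1.10000) / (0.45414 − (-0.22542)) = 1.20000 − (0.04541)/(0.67956) = 1.13317
g(1.13317) = -0.01095
r_3 = 1.13317 − (-0.01095)·(1.13317 − 1.20000) / (-0.01095 − 0.45414) = 1.13317 − (0.00073)/(-0.46509) = 1.13474
g(1.13474) = -0.00051
r_4 = 1.13474 − (-0.00051)·(1.13474 − 1.13317) / (-0.00051 − (-0.01095)) = 1.13474 − (0.00000)/(0.01043) = 1.13482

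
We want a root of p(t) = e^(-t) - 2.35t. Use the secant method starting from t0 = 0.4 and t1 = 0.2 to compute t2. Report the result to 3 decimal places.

0.313

p(0.4) = -0.26968, p(0.2) = 0.34873
t2 = 0.20000 − 0.34873·(0.20000 − 0.40000) / (0.34873 − (-0.26968)) = 0.20000 − (-0.06975)/(0.61841) = 0.31278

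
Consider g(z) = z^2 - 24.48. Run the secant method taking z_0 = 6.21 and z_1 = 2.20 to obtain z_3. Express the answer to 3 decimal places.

5.116

g(6.21) = 14.08410, g(2.20) = -19.64000
z_2 = 2.20000 − (-19.64000)·(2.20000 − 6.21000) / (-19.64000 − 14.08410) = 2.20000 − (78.75640)/(-33.72410) = 4.53532
g(4.53532) = -3.91092
z_3 = 4.53532 − (-3.91092)·(4.53532 − 2.20000) / (-3.91092 − (-19.64000)) = 4.53532 − (-9.13322)/(15.72908) = 5.11597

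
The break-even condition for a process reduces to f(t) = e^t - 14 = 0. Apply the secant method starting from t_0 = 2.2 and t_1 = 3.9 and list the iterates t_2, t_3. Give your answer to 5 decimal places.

2.40946, 2.52131

f(2.2) = -4.9749865, f(3.9) = 35.4024491
t_2 = 3.9000000 − 35.4024491·(3.9000000 − 2.2000000) / (35.4024491 − (-4.9749865)) = 3.9000000 − (60.1841635)/(40.3774356) = 2.4094605
f(2.4094605) = -2.8720442
t_3 = 2.4094605 − (-2.8720442)·(2.4094605 − 3.9000000) / (-2.8720442 − 35.4024491) = 2.4094605 − (4.2808954)/(-38.2744933) = 2.5213077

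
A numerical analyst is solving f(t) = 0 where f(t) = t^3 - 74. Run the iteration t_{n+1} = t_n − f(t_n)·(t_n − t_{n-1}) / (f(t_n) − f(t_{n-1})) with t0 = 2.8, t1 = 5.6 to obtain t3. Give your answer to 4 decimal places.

f(2.8) = -52.048000, f(5.6) = 101.616000
t2 = 5.600000 − 101.616000·(5.600000 − 2.800000) / (101.616000 − (-52.048000)) = 5.600000 − (284.524800)/(153.664000) = 3.748397
f(3.748397) = -21.333244
t3 = 3.748397 − (-21.333244)·(3.748397 − 5.600000) / (-21.333244 − 101.616000) = 3.748397 − (39.500709)/(-122.949244) = 4.069673

4.0697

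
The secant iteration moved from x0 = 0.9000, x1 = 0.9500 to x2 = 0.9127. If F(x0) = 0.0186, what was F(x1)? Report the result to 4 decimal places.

The secant line through (0.9000, 0.0186) and (0.9500, F(x1)) crosses zero at x2 = 0.9127.
So (0.9000, 0.0186), (0.9500, F(x1)), (0.9127, 0) are collinear:
F(x1) = 0.0186 · (0.9500 − 0.9127) / (0.9000 − 0.9127) = 0.0186 · (0.037300)/(-0.012700) = -0.054628

-0.0546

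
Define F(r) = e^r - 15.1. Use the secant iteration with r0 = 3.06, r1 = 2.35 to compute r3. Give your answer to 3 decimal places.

F(3.06) = 6.22756, F(2.35) = -4.61443
r2 = 2.35000 − (-4.61443)·(2.35000 − 3.06000) / (-4.61443 − 6.22756) = 2.35000 − (3.27625)/(-10.84199) = 2.65218
F(2.65218) = -0.91505
r3 = 2.65218 − (-0.91505)·(2.65218 − 2.35000) / (-0.91505 − (-4.61443)) = 2.65218 − (-0.27651)/(3.69938) = 2.72693

2.727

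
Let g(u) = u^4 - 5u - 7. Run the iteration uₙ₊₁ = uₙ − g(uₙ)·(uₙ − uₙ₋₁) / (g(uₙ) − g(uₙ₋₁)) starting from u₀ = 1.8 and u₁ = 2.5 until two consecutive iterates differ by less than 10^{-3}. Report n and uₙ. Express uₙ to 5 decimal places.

g(1.8) = -5.5024000, g(2.5) = 19.5625000
u₂ = 2.5000000 − 19.5625000·(0.7000000)/(25.0649000) = 1.9536683;  |Δ| = 0.5463317
g(1.9536683) = -2.2002285
u₃ = 1.9536683 − (-2.2002285)·(-0.5463317)/(-21.7627285) = 2.0089028;  |Δ| = 0.0552346
g(2.0089028) = -0.7577156
u₄ = 2.0089028 − (-0.7577156)·(0.0552346)/(1.4425128) = 2.0379162;  |Δ| = 0.0290133
g(2.0379162) = 0.0586775
u₅ = 2.0379162 − 0.0586775·(0.0290133)/(0.8163931) = 2.0358308;  |Δ| = 0.0020853
g(2.0358308) = -0.0013851
u₆ = 2.0358308 − (-0.0013851)·(-0.0020853)/(-0.0600625) = 2.0358789;  |Δ| = 0.0000481
|u₆ − u₅| = 0.0000481 < 10^{-3}

n = 6, uₙ = 2.03588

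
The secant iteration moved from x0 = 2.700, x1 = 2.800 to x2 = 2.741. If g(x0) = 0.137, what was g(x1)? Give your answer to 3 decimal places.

The secant line through (2.700, 0.137) and (2.800, g(x1)) crosses zero at x2 = 2.741.
So (2.700, 0.137), (2.800, g(x1)), (2.741, 0) are collinear:
g(x1) = 0.137 · (2.800 − 2.741) / (2.700 − 2.741) = 0.137 · (0.05900)/(-0.04100) = -0.19715

-0.197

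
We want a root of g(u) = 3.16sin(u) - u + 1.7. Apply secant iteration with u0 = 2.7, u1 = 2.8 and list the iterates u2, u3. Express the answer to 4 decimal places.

2.7894, 2.7896

g(2.7) = 0.350520, g(2.8) = -0.041437
u2 = 2.800000 − (-0.041437)·(2.800000 − 2.700000) / (-0.041437 − 0.350520) = 2.800000 − (-0.004144)/(-0.391958) = 2.789428
g(2.789428) = 0.000552
u3 = 2.789428 − 0.000552·(2.789428 − 2.800000) / (0.000552 − (-0.041437)) = 2.789428 − (-0.000006)/(0.041989) = 2.789567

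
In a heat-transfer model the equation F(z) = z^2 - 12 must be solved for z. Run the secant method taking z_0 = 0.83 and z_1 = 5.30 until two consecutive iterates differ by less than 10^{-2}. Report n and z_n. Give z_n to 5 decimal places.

F(0.83) = -11.3111000, F(5.30) = 16.0900000
z_2 = 5.3000000 − 16.0900000·(4.4700000)/(27.4011000) = 2.6752039;  |Δ| = 2.6247961
F(2.6752039) = -4.8432840
z_3 = 2.6752039 − (-4.8432840)·(-2.6247961)/(-20.9332840) = 3.2824967;  |Δ| = 0.6072928
F(3.2824967) = -1.2252152
z_4 = 3.2824967 − (-1.2252152)·(0.6072928)/(3.6180688) = 3.4881491;  |Δ| = 0.2056524
F(3.4881491) = 0.1671841
z_5 = 3.4881491 − 0.1671841·(0.2056524)/(1.3923993) = 3.4634566;  |Δ| = 0.0246925
F(3.4634566) = -0.0044683
z_6 = 3.4634566 − (-0.0044683)·(-0.0246925)/(-0.1716524) = 3.4640994;  |Δ| = 0.0006428
|z_6 − z_5| = 0.0006428 < 10^{-2}

n = 6, z_n = 3.46410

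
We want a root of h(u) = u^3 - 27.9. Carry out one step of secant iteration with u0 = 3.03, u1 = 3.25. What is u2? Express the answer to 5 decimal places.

3.03277

h(3.03) = -0.0818730, h(3.25) = 6.4281250
u2 = 3.2500000 − 6.4281250·(3.2500000 − 3.0300000) / (6.4281250 − (-0.0818730)) = 3.2500000 − (1.4141875)/(6.5099980) = 3.0327668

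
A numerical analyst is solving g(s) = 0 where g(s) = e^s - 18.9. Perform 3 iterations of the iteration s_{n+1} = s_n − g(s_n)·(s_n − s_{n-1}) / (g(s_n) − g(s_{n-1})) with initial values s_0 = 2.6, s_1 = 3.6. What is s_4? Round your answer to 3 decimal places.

g(2.6) = -5.43626, g(3.6) = 17.69823
s_2 = 3.60000 − 17.69823·(3.60000 − 2.60000) / (17.69823 − (-5.43626)) = 3.60000 − (17.69823)/(23.13450) = 2.83499
g(2.83499) = -1.86985
s_3 = 2.83499 − (-1.86985)·(2.83499 − 3.60000) / (-1.86985 − 17.69823) = 2.83499 − (1.43047)/(-19.56809) = 2.90809
g(2.90809) = -0.57828
s_4 = 2.90809 − (-0.57828)·(2.90809 − 2.83499) / (-0.57828 − (-1.86985)) = 2.90809 − (-0.04227)/(1.29157) = 2.94082

2.941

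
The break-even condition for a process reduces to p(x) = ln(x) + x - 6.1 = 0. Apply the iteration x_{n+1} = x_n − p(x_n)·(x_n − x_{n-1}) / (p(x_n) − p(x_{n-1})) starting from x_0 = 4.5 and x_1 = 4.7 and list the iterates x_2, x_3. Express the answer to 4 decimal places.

4.5788, 4.5786

p(4.5) = -0.095923, p(4.7) = 0.147563
x_2 = 4.700000 − 0.147563·(4.700000 − 4.500000) / (0.147563 − (-0.095923)) = 4.700000 − (0.029513)/(0.243485) = 4.578791
p(4.578791) = 0.000226
x_3 = 4.578791 − 0.000226·(4.578791 − 4.700000) / (0.000226 − 0.147563) = 4.578791 − (-0.000027)/(-0.147336) = 4.578605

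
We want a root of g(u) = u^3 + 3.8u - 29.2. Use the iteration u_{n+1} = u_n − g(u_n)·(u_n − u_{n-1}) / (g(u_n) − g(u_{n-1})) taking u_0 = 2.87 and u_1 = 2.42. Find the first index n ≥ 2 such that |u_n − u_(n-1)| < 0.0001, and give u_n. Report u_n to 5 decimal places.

n = 5, u_n = 2.67079

g(2.87) = 5.3459030, g(2.42) = -5.8315120
u_2 = 2.4200000 − (-5.8315120)·(-0.4500000)/(-11.1774150) = 2.6547752;  |Δ| = 0.2347752
g(2.6547752) = -0.4014451
u_3 = 2.6547752 − (-0.4014451)·(0.2347752)/(5.4300669) = 2.6721322;  |Δ| = 0.0173569
g(2.6721322) = 0.0339024
u_4 = 2.6721322 − 0.0339024·(0.0173569)/(0.4353474) = 2.6707805;  |Δ| = 0.0013517
g(2.6707805) = -0.0001730
u_5 = 2.6707805 − (-0.0001730)·(-0.0013517)/(-0.0340754) = 2.6707874;  |Δ| = 0.0000069
|u_5 − u_4| = 0.0000069 < 0.0001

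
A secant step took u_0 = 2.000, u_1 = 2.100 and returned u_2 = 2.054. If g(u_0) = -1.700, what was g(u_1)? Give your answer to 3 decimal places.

1.448

The secant line through (2.000, -1.700) and (2.100, g(u_1)) crosses zero at u_2 = 2.054.
So (2.000, -1.700), (2.100, g(u_1)), (2.054, 0) are collinear:
g(u_1) = -1.700 · (2.100 − 2.054) / (2.000 − 2.054) = -1.700 · (0.04600)/(-0.05400) = 1.44815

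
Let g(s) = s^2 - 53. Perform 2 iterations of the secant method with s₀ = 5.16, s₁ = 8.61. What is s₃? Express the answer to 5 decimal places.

g(5.16) = -26.3744000, g(8.61) = 21.1321000
s₂ = 8.6100000 − 21.1321000·(8.6100000 − 5.1600000) / (21.1321000 − (-26.3744000)) = 8.6100000 − (72.9057450)/(47.5065000) = 7.0753522
g(7.0753522) = -2.9393910
s₃ = 7.0753522 − (-2.9393910)·(7.0753522 − 8.6100000) / (-2.9393910 − 21.1321000) = 7.0753522 − (4.5109299)/(-24.0714910) = 7.2627494

7.26275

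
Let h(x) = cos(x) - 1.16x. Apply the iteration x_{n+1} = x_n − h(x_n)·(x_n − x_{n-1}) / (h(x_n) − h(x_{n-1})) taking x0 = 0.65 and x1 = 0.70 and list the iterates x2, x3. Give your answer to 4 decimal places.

h(0.65) = 0.042084, h(0.70) = -0.047158
x2 = 0.700000 − (-0.047158)·(0.700000 − 0.650000) / (-0.047158 − 0.042084) = 0.700000 − (-0.002358)/(-0.089242) = 0.673579
h(0.673579) = 0.000243
x3 = 0.673579 − 0.000243·(0.673579 − 0.700000) / (0.000243 − (-0.047158)) = 0.673579 − (-0.000006)/(0.047401) = 0.673714

0.6736, 0.6737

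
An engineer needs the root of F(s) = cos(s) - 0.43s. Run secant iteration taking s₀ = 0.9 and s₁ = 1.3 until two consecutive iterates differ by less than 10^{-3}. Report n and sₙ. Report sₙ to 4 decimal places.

F(0.9) = 0.234610, F(1.3) = -0.291501
s₂ = 1.300000 − (-0.291501)·(0.400000)/(-0.526111) = 1.078373;  |Δ| = 0.221627
F(1.078373) = 0.009062
s₃ = 1.078373 − 0.009062·(-0.221627)/(0.300564) = 1.085055;  |Δ| = 0.006682
F(1.085055) = 0.000290
s₄ = 1.085055 − 0.000290·(0.006682)/(-0.008772) = 1.085276;  |Δ| = 0.000221
|s₄ − s₃| = 0.000221 < 10^{-3}

n = 4, sₙ = 1.0853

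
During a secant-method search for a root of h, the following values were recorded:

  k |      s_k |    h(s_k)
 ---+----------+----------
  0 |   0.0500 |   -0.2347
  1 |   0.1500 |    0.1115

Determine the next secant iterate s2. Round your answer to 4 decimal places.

0.1178

s2 = 0.1500 − 0.1115·(0.1500 − 0.0500) / (0.1115 − (-0.2347))
   = 0.1500 − (0.011150)/(0.346200) = 0.117793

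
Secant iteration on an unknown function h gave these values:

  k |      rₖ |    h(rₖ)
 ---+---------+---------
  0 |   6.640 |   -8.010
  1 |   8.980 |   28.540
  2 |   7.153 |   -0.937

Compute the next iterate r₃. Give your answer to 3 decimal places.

7.211

r₃ = 7.153 − (-0.937)·(7.153 − 8.980) / (-0.937 − 28.540)
   = 7.153 − (1.71190)/(-29.47700) = 7.21108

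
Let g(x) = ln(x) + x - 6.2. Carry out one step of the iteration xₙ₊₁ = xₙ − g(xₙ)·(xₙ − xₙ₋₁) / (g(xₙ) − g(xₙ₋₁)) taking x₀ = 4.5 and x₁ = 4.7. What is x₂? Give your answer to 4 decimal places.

g(4.5) = -0.195923, g(4.7) = 0.047563
x₂ = 4.700000 − 0.047563·(4.700000 − 4.500000) / (0.047563 − (-0.195923)) = 4.700000 − (0.009513)/(0.243485) = 4.660932

4.6609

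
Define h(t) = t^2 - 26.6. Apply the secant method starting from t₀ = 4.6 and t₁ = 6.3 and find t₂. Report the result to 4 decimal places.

5.0991

h(4.6) = -5.440000, h(6.3) = 13.090000
t₂ = 6.300000 − 13.090000·(6.300000 − 4.600000) / (13.090000 − (-5.440000)) = 6.300000 − (22.253000)/(18.530000) = 5.099083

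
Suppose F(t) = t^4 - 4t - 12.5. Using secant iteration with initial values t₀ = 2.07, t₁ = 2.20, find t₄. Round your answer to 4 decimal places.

F(2.07) = -2.419632, F(2.20) = 2.125600
t₂ = 2.200000 − 2.125600·(2.200000 − 2.070000) / (2.125600 − (-2.419632)) = 2.200000 − (0.276328)/(4.545232) = 2.139205
F(2.139205) = -0.115236
t₃ = 2.139205 − (-0.115236)·(2.139205 − 2.200000) / (-0.115236 − 2.125600) = 2.139205 − (0.007006)/(-2.240836) = 2.142331
F(2.142331) = -0.005050
t₄ = 2.142331 − (-0.005050)·(2.142331 − 2.139205) / (-0.005050 − (-0.115236)) = 2.142331 − (-0.000016)/(0.110187) = 2.142475

2.1425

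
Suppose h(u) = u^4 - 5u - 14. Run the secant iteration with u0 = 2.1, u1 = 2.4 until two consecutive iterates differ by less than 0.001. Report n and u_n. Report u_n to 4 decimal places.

n = 5, u_n = 2.2406

h(2.1) = -5.051900, h(2.4) = 7.177600
u2 = 2.400000 − 7.177600·(0.300000)/(12.229500) = 2.223927;  |Δ| = 0.176073
h(2.223927) = -0.658175
u3 = 2.223927 − (-0.658175)·(-0.176073)/(-7.835775) = 2.238717;  |Δ| = 0.014789
h(2.238717) = -0.074914
u4 = 2.238717 − (-0.074914)·(0.014789)/(0.583261) = 2.240616;  |Δ| = 0.001900
h(2.240616) = 0.000950
u5 = 2.240616 − 0.000950·(0.001900)/(0.075864) = 2.240593;  |Δ| = 0.000024
|u5 − u4| = 0.000024 < 0.001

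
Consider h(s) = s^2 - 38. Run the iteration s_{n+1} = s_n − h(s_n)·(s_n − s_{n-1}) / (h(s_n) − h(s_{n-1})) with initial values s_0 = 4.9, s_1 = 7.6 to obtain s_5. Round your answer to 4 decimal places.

6.1644

h(4.9) = -13.990000, h(7.6) = 19.760000
s_2 = 7.600000 − 19.760000·(7.600000 − 4.900000) / (19.760000 − (-13.990000)) = 7.600000 − (53.352000)/(33.750000) = 6.019200
h(6.019200) = -1.769231
s_3 = 6.019200 − (-1.769231)·(6.019200 − 7.600000) / (-1.769231 − 19.760000) = 6.019200 − (2.796801)/(-21.529231) = 6.149107
h(6.149107) = -0.188481
s_4 = 6.149107 − (-0.188481)·(6.149107 − 6.019200) / (-0.188481 − (-1.769231)) = 6.149107 − (-0.024485)/(1.580750) = 6.164597
h(6.164597) = 0.002252
s_5 = 6.164597 − 0.002252·(6.164597 − 6.149107) / (0.002252 − (-0.188481)) = 6.164597 − (0.000035)/(0.190733) = 6.164414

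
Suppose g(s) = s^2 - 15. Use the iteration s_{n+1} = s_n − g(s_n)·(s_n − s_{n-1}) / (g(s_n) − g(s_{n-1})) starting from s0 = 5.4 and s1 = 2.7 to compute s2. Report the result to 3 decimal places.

g(5.4) = 14.16000, g(2.7) = -7.71000
s2 = 2.70000 − (-7.71000)·(2.70000 − 5.40000) / (-7.71000 − 14.16000) = 2.70000 − (20.81700)/(-21.87000) = 3.65185

3.652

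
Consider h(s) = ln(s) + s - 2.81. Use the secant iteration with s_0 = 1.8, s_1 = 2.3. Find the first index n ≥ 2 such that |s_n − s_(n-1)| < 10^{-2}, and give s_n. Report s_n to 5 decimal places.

n = 3, s_n = 2.07832

h(1.8) = -0.4222133, h(2.3) = 0.3229091
s_2 = 2.3000000 − 0.3229091·(0.5000000)/(0.7451225) = 2.0833181;  |Δ| = 0.2166819
h(2.0833181) = 0.0072799
s_3 = 2.0833181 − 0.0072799·(-0.2166819)/(-0.3156292) = 2.0783203;  |Δ| = 0.0049977
|s_3 − s_2| = 0.0049977 < 10^{-2}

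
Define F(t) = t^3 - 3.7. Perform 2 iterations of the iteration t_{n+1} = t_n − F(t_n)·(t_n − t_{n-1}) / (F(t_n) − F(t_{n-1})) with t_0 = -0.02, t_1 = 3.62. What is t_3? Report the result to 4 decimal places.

0.5245

F(-0.02) = -3.700008, F(3.62) = 43.737928
t_2 = 3.620000 − 43.737928·(3.620000 − (-0.020000)) / (43.737928 − (-3.700008)) = 3.620000 − (159.206058)/(47.437936) = 0.263908
F(0.263908) = -3.681619
t_3 = 0.263908 − (-3.681619)·(0.263908 − 3.620000) / (-3.681619 − 43.737928) = 0.263908 − (12.355852)/(-47.419547) = 0.524473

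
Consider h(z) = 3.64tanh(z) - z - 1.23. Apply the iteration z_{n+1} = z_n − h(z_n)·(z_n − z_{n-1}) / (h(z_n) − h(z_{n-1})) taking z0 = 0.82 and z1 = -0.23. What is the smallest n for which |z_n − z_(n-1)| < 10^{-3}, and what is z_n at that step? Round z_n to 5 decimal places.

n = 6, z_n = 0.52620

h(0.82) = 0.4072543, h(-0.23) = -1.8227432
z2 = -0.2300000 − (-1.8227432)·(-1.0500000)/(-2.2299975) = 0.6282433;  |Δ| = 0.8582433
h(0.6282433) = 0.1686594
z3 = 0.6282433 − 0.1686594·(0.8582433)/(1.9914026) = 0.5555554;  |Δ| = 0.0726878
h(0.5555554) = 0.0514517
z4 = 0.5555554 − 0.0514517·(-0.0726878)/(-0.1172076) = 0.5236469;  |Δ| = 0.0319085
h(0.5236469) = -0.0045912
z5 = 0.5236469 − (-0.0045912)·(-0.0319085)/(-0.0560429) = 0.5262610;  |Δ| = 0.0026140
h(0.5262610) = 0.0001037
z6 = 0.5262610 − 0.0001037·(0.0026140)/(0.0046949) = 0.5262032;  |Δ| = 0.0000577
|z6 − z5| = 0.0000577 < 10^{-3}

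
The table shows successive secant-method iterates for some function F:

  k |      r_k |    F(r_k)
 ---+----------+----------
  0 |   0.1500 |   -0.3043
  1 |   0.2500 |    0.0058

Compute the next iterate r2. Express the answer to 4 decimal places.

0.2481

r2 = 0.2500 − 0.0058·(0.2500 − 0.1500) / (0.0058 − (-0.3043))
   = 0.2500 − (0.000580)/(0.310100) = 0.248130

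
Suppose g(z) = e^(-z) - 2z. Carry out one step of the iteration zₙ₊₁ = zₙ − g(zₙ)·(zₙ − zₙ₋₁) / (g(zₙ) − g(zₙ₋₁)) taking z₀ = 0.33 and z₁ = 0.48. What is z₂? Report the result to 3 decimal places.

g(0.33) = 0.05892, g(0.48) = -0.34122
z₂ = 0.48000 − (-0.34122)·(0.48000 − 0.33000) / (-0.34122 − 0.05892) = 0.48000 − (-0.05118)/(-0.40014) = 0.35209

0.352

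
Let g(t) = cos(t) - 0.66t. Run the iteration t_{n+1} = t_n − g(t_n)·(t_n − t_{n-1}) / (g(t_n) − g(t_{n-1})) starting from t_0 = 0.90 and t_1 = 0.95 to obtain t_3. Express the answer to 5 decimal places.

g(0.90) = 0.0276100, g(0.95) = -0.0453169
t_2 = 0.9500000 − (-0.0453169)·(0.9500000 − 0.9000000) / (-0.0453169 − 0.0276100) = 0.9500000 − (-0.0022658)/(-0.0729269) = 0.9189299
g(0.9189299) = 0.0001775
t_3 = 0.9189299 − 0.0001775·(0.9189299 − 0.9500000) / (0.0001775 − (-0.0453169)) = 0.9189299 − (-0.0000055)/(0.0454944) = 0.9190511

0.91905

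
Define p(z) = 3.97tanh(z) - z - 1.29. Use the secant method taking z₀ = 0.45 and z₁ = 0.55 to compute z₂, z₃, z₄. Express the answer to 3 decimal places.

0.481, 0.479, 0.479

p(0.45) = -0.06506, p(0.55) = 0.14707
z₂ = 0.55000 − 0.14707·(0.55000 − 0.45000) / (0.14707 − (-0.06506)) = 0.55000 − (0.01471)/(0.21213) = 0.48067
p(0.48067) = 0.00305
z₃ = 0.48067 − 0.00305·(0.48067 − 0.55000) / (0.00305 − 0.14707) = 0.48067 − (-0.00021)/(-0.14402) = 0.47920
p(0.47920) = -0.00015
z₄ = 0.47920 − (-0.00015)·(0.47920 − 0.48067) / (-0.00015 − 0.00305) = 0.47920 − (0.00000)/(-0.00320) = 0.47927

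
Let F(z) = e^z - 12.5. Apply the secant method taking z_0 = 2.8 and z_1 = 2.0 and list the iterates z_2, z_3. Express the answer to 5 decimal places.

F(2.8) = 3.9446468, F(2.0) = -5.1109439
z_2 = 2.0000000 − (-5.1109439)·(2.0000000 − 2.8000000) / (-5.1109439 − 3.9446468) = 2.0000000 − (4.0887551)/(-9.0555907) = 2.4515172
F(2.4515172) = -0.8940579
z_3 = 2.4515172 − (-0.8940579)·(2.4515172 − 2.0000000) / (-0.8940579 − (-5.1109439)) = 2.4515172 − (-0.4036825)/(4.2168860) = 2.5472472

2.45152, 2.54725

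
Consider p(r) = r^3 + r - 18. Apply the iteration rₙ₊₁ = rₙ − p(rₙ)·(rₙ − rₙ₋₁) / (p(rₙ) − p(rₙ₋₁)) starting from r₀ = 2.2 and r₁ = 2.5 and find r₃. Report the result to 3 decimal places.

p(2.2) = -5.15200, p(2.5) = 0.12500
r₂ = 2.50000 − 0.12500·(2.50000 − 2.20000) / (0.12500 − (-5.15200)) = 2.50000 − (0.03750)/(5.27700) = 2.49289
p(2.49289) = -0.01497
r₃ = 2.49289 − (-0.01497)·(2.49289 − 2.50000) / (-0.01497 − 0.12500) = 2.49289 − (0.00011)/(-0.13997) = 2.49365

2.494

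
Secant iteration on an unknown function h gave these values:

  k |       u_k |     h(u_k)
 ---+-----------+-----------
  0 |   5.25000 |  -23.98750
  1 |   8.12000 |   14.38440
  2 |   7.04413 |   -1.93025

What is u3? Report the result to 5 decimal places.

7.17142

u3 = 7.04413 − (-1.93025)·(7.04413 − 8.12000) / (-1.93025 − 14.38440)
   = 7.04413 − (2.0766981)/(-16.3146500) = 7.1714204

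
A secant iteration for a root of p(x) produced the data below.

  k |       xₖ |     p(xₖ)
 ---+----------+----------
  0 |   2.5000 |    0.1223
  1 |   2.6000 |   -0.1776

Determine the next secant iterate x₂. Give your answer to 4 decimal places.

2.5408

x₂ = 2.6000 − (-0.1776)·(2.6000 − 2.5000) / (-0.1776 − 0.1223)
   = 2.6000 − (-0.017760)/(-0.299900) = 2.540780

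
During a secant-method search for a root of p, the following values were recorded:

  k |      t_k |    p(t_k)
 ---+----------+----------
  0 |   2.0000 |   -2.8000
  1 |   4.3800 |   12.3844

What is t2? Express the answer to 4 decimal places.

t2 = 4.3800 − 12.3844·(4.3800 − 2.0000) / (12.3844 − (-2.8000))
   = 4.3800 − (29.474872)/(15.184400) = 2.438871

2.4389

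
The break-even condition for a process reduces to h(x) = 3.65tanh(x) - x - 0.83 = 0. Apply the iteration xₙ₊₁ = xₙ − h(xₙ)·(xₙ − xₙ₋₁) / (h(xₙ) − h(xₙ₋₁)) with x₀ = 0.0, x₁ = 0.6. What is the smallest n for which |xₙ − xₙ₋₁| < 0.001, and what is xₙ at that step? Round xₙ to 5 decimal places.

h(0.0) = -0.8300000, h(0.6) = 0.5302309
x₂ = 0.6000000 − 0.5302309·(0.6000000)/(1.3602309) = 0.3661143;  |Δ| = 0.2338857
h(0.3661143) = 0.0835329
x₃ = 0.3661143 − 0.0835329·(-0.2338857)/(-0.4466980) = 0.3223775;  |Δ| = 0.0437368
h(0.3223775) = -0.0148364
x₄ = 0.3223775 − (-0.0148364)·(-0.0437368)/(-0.0983693) = 0.3289741;  |Δ| = 0.0065966
h(0.3289741) = 0.0002609
x₅ = 0.3289741 − 0.0002609·(0.0065966)/(0.0150973) = 0.3288601;  |Δ| = 0.0001140
|x₅ − x₄| = 0.0001140 < 0.001

n = 5, xₙ = 0.32886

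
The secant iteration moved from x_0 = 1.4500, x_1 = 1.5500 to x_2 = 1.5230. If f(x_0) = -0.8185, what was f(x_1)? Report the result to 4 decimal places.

0.3027

The secant line through (1.4500, -0.8185) and (1.5500, f(x_1)) crosses zero at x_2 = 1.5230.
So (1.4500, -0.8185), (1.5500, f(x_1)), (1.5230, 0) are collinear:
f(x_1) = -0.8185 · (1.5500 − 1.5230) / (1.4500 − 1.5230) = -0.8185 · (0.027000)/(-0.073000) = 0.302733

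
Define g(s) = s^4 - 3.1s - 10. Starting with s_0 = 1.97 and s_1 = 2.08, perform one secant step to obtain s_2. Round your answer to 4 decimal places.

g(1.97) = -1.045615, g(2.08) = 2.269737
s_2 = 2.080000 − 2.269737·(2.080000 − 1.970000) / (2.269737 − (-1.045615)) = 2.080000 − (0.249671)/(3.315352) = 2.004692

2.0047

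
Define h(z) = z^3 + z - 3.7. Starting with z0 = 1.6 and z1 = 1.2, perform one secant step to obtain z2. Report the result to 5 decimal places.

h(1.6) = 1.9960000, h(1.2) = -0.7720000
z2 = 1.2000000 − (-0.7720000)·(1.2000000 − 1.6000000) / (-0.7720000 − 1.9960000) = 1.2000000 − (0.3088000)/(-2.7680000) = 1.3115607

1.31156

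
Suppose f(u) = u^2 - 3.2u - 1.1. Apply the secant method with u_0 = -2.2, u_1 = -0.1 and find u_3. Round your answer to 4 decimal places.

-0.3175

f(-2.2) = 10.780000, f(-0.1) = -0.770000
u_2 = -0.100000 − (-0.770000)·(-0.100000 − (-2.200000)) / (-0.770000 − 10.780000) = -0.100000 − (-1.617000)/(-11.550000) = -0.240000
f(-0.240000) = -0.274400
u_3 = -0.240000 − (-0.274400)·(-0.240000 − (-0.100000)) / (-0.274400 − (-0.770000)) = -0.240000 − (0.038416)/(0.495600) = -0.317514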